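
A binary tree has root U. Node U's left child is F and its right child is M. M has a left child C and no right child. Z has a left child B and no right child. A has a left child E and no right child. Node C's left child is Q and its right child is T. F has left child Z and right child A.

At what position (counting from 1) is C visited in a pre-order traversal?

8

Pre-order visits the node, then its left subtree, then its right subtree.
Visit U.
At U: go left to F.
  Visit F.
  At F: go left to Z.
    Visit Z.
    At Z: go left to B.
      B is a leaf — visit B.
    At Z: no right child.
  At F: go right to A.
    Visit A.
    At A: go left to E.
      E is a leaf — visit E.
    At A: no right child.
At U: go right to M.
  Visit M.
  At M: go left to C.
    Visit C.
    At C: go left to Q.
      Q is a leaf — visit Q.
    At C: go right to T.
      T is a leaf — visit T.
  At M: no right child.
Full pre-order sequence: U, F, Z, B, A, E, M, C, Q, T.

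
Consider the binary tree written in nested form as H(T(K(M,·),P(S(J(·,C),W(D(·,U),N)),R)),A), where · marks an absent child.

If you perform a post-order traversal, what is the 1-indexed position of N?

7

Post-order visits the left subtree, then the right subtree, then the node.
At H: go left to T.
  At T: go left to K.
    At K: go left to M.
      M is a leaf — visit M.
    At K: no right child.
    Visit K.
  At T: go right to P.
    At P: go left to S.
      At S: go left to J.
        At J: no left child.
        At J: go right to C.
          C is a leaf — visit C.
        Visit J.
      At S: go right to W.
        At W: go left to D.
          At D: no left child.
          At D: go right to U.
            U is a leaf — visit U.
          Visit D.
        At W: go right to N.
          N is a leaf — visit N.
        Visit W.
      Visit S.
    At P: go right to R.
      R is a leaf — visit R.
    Visit P.
  Visit T.
At H: go right to A.
  A is a leaf — visit A.
Visit H.
Full post-order sequence: M, K, C, J, U, D, N, W, S, R, P, T, A, H.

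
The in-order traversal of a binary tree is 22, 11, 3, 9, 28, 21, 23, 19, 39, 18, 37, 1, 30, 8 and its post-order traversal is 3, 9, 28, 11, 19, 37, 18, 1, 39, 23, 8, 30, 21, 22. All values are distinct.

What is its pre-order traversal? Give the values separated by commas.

The last element of post-order is the root; it splits in-order into left and right subtrees.
Root 22: left subtree has 0 nodes { }, right has 13 {11, 3, 9, 28, 21, 23, 19, 39, 18, 37, 1, 30, 8}.
  Root 21: left subtree has 4 nodes {11, 3, 9, 28}, right has 8 {23, 19, 39, 18, 37, 1, 30, 8}.
    Root 11: left subtree has 0 nodes { }, right has 3 {3, 9, 28}.
      Root 28: left subtree has 2 nodes {3, 9}, right has 0 { }.
        Root 9: left subtree has 1 node {3}, right has 0 { }.
    Root 30: left subtree has 6 nodes {23, 19, 39, 18, 37, 1}, right has 1 {8}.
      Root 23: left subtree has 0 nodes { }, right has 5 {19, 39, 18, 37, 1}.
        Root 39: left subtree has 1 node {19}, right has 3 {18, 37, 1}.
          Root 1: left subtree has 2 nodes {18, 37}, right has 0 { }.
            Root 18: left subtree has 0 nodes { }, right has 1 {37}.

22, 21, 11, 28, 9, 3, 30, 23, 39, 19, 1, 18, 37, 8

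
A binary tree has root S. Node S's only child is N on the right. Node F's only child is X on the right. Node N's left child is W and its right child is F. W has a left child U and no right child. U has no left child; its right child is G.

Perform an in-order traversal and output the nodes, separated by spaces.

S U G W N F X

In-order visits the left subtree, then the node, then the right subtree.
At S: no left child.
Visit S.
At S: go right to N.
  At N: go left to W.
    At W: go left to U.
      At U: no left child.
      Visit U.
      At U: go right to G.
        G is a leaf — visit G.
    Visit W.
    At W: no right child.
  Visit N.
  At N: go right to F.
    At F: no left child.
    Visit F.
    At F: go right to X.
      X is a leaf — visit X.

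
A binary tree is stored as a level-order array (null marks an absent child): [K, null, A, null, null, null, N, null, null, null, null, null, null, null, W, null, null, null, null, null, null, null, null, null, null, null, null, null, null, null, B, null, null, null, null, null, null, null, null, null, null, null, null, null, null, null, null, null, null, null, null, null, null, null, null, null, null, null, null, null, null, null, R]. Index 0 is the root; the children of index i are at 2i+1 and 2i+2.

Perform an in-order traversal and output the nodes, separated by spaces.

K A N W B R

In-order visits the left subtree, then the node, then the right subtree.
At K: no left child.
Visit K.
At K: go right to A.
  At A: no left child.
  Visit A.
  At A: go right to N.
    At N: no left child.
    Visit N.
    At N: go right to W.
      At W: no left child.
      Visit W.
      At W: go right to B.
        At B: no left child.
        Visit B.
        At B: go right to R.
          R is a leaf — visit R.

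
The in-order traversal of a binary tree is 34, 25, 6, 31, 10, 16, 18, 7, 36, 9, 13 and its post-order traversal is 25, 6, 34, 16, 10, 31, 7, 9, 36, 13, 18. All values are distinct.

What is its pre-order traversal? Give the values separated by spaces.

The last element of post-order is the root; it splits in-order into left and right subtrees.
Root 18: left subtree has 6 nodes {34, 25, 6, 31, 10, 16}, right has 4 {7, 36, 9, 13}.
  Root 31: left subtree has 3 nodes {34, 25, 6}, right has 2 {10, 16}.
    Root 34: left subtree has 0 nodes { }, right has 2 {25, 6}.
      Root 6: left subtree has 1 node {25}, right has 0 { }.
    Root 10: left subtree has 0 nodes { }, right has 1 {16}.
  Root 13: left subtree has 3 nodes {7, 36, 9}, right has 0 { }.
    Root 36: left subtree has 1 node {7}, right has 1 {9}.

18 31 34 6 25 10 16 13 36 7 9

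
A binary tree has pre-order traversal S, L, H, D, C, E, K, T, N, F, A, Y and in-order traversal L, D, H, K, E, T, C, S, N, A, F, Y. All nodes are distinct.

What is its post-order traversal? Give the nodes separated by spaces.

The first element of pre-order is the root; it splits in-order into left and right subtrees.
Root S: left subtree has 7 nodes {L, D, H, K, E, T, C}, right has 4 {N, A, F, Y}.
  Root L: left subtree has 0 nodes { }, right has 6 {D, H, K, E, T, C}.
    Root H: left subtree has 1 node {D}, right has 4 {K, E, T, C}.
      Root C: left subtree has 3 nodes {K, E, T}, right has 0 { }.
        Root E: left subtree has 1 node {K}, right has 1 {T}.
  Root N: left subtree has 0 nodes { }, right has 3 {A, F, Y}.
    Root F: left subtree has 1 node {A}, right has 1 {Y}.

D K T E C H L A Y F N S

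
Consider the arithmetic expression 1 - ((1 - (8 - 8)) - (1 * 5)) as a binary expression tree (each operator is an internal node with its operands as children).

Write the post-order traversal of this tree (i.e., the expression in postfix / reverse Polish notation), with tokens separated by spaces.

Post-order on an expression tree gives postfix notation: for each operator, emit left operand, right operand, then the operator.

1 1 8 8 - - 1 5 * - -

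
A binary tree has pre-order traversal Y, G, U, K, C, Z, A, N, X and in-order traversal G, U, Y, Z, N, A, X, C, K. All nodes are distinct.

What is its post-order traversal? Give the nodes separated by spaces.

U G N X A Z C K Y

The first element of pre-order is the root; it splits in-order into left and right subtrees.
Root Y: left subtree has 2 nodes {G, U}, right has 6 {Z, N, A, X, C, K}.
  Root G: left subtree has 0 nodes { }, right has 1 {U}.
  Root K: left subtree has 5 nodes {Z, N, A, X, C}, right has 0 { }.
    Root C: left subtree has 4 nodes {Z, N, A, X}, right has 0 { }.
      Root Z: left subtree has 0 nodes { }, right has 3 {N, A, X}.
        Root A: left subtree has 1 node {N}, right has 1 {X}.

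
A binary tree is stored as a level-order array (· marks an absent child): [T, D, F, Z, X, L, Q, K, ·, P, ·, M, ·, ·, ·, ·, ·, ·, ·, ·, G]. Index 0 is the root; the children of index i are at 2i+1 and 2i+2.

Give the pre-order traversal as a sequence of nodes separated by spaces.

T D Z K X P G F L M Q

Pre-order visits the node, then its left subtree, then its right subtree.
Visit T.
At T: go left to D.
  Visit D.
  At D: go left to Z.
    Visit Z.
    At Z: go left to K.
      K is a leaf — visit K.
    At Z: no right child.
  At D: go right to X.
    Visit X.
    At X: go left to P.
      Visit P.
      At P: no left child.
      At P: go right to G.
        G is a leaf — visit G.
    At X: no right child.
At T: go right to F.
  Visit F.
  At F: go left to L.
    Visit L.
    At L: go left to M.
      M is a leaf — visit M.
    At L: no right child.
  At F: go right to Q.
    Q is a leaf — visit Q.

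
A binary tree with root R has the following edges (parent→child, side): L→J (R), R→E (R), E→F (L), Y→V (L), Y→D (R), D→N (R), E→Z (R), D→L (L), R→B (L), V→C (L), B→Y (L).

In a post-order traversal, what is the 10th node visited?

Post-order visits the left subtree, then the right subtree, then the node.
At R: go left to B.
  At B: go left to Y.
    At Y: go left to V.
      At V: go left to C.
        C is a leaf — visit C.
      At V: no right child.
      Visit V.
    At Y: go right to D.
      At D: go left to L.
        At L: no left child.
        At L: go right to J.
          J is a leaf — visit J.
        Visit L.
      At D: go right to N.
        N is a leaf — visit N.
      Visit D.
    Visit Y.
  At B: no right child.
  Visit B.
At R: go right to E.
  At E: go left to F.
    F is a leaf — visit F.
  At E: go right to Z.
    Z is a leaf — visit Z.
  Visit E.
Visit R.
Full post-order sequence: C, V, J, L, N, D, Y, B, F, Z, E, R.

Z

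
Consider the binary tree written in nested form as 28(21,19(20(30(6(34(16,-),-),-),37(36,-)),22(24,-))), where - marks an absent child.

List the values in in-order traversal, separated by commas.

In-order visits the left subtree, then the node, then the right subtree.
At 28: go left to 21.
  21 is a leaf — visit 21.
Visit 28.
At 28: go right to 19.
  At 19: go left to 20.
    At 20: go left to 30.
      At 30: go left to 6.
        At 6: go left to 34.
          At 34: go left to 16.
            16 is a leaf — visit 16.
          Visit 34.
          At 34: no right child.
        Visit 6.
        At 6: no right child.
      Visit 30.
      At 30: no right child.
    Visit 20.
    At 20: go right to 37.
      At 37: go left to 36.
        36 is a leaf — visit 36.
      Visit 37.
      At 37: no right child.
  Visit 19.
  At 19: go right to 22.
    At 22: go left to 24.
      24 is a leaf — visit 24.
    Visit 22.
    At 22: no right child.

21, 28, 16, 34, 6, 30, 20, 36, 37, 19, 24, 22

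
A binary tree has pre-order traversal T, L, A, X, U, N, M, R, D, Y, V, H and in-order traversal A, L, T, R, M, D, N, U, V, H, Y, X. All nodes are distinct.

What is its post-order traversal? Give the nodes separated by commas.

A, L, R, D, M, N, H, V, Y, U, X, T

The first element of pre-order is the root; it splits in-order into left and right subtrees.
Root T: left subtree has 2 nodes {A, L}, right has 9 {R, M, D, N, U, V, H, Y, X}.
  Root L: left subtree has 1 node {A}, right has 0 { }.
  Root X: left subtree has 8 nodes {R, M, D, N, U, V, H, Y}, right has 0 { }.
    Root U: left subtree has 4 nodes {R, M, D, N}, right has 3 {V, H, Y}.
      Root N: left subtree has 3 nodes {R, M, D}, right has 0 { }.
        Root M: left subtree has 1 node {R}, right has 1 {D}.
      Root Y: left subtree has 2 nodes {V, H}, right has 0 { }.
        Root V: left subtree has 0 nodes { }, right has 1 {H}.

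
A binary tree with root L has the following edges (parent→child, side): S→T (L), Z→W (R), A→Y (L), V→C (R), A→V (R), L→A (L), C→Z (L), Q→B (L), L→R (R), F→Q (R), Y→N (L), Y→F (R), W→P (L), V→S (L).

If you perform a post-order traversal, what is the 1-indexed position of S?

Post-order visits the left subtree, then the right subtree, then the node.
At L: go left to A.
  At A: go left to Y.
    At Y: go left to N.
      N is a leaf — visit N.
    At Y: go right to F.
      At F: no left child.
      At F: go right to Q.
        At Q: go left to B.
          B is a leaf — visit B.
        At Q: no right child.
        Visit Q.
      Visit F.
    Visit Y.
  At A: go right to V.
    At V: go left to S.
      At S: go left to T.
        T is a leaf — visit T.
      At S: no right child.
      Visit S.
    At V: go right to C.
      At C: go left to Z.
        At Z: no left child.
        At Z: go right to W.
          At W: go left to P.
            P is a leaf — visit P.
          At W: no right child.
          Visit W.
        Visit Z.
      At C: no right child.
      Visit C.
    Visit V.
  Visit A.
At L: go right to R.
  R is a leaf — visit R.
Visit L.
Full post-order sequence: N, B, Q, F, Y, T, S, P, W, Z, C, V, A, R, L.

7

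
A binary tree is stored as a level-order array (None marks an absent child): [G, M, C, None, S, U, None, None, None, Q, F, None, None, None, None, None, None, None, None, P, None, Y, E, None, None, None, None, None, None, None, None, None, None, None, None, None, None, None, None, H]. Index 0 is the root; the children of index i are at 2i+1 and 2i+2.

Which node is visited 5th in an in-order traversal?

In-order visits the left subtree, then the node, then the right subtree.
At G: go left to M.
  At M: no left child.
  Visit M.
  At M: go right to S.
    At S: go left to Q.
      At Q: go left to P.
        At P: go left to H.
          H is a leaf — visit H.
        Visit P.
        At P: no right child.
      Visit Q.
      At Q: no right child.
    Visit S.
    At S: go right to F.
      At F: go left to Y.
        Y is a leaf — visit Y.
      Visit F.
      At F: go right to E.
        E is a leaf — visit E.
Visit G.
At G: go right to C.
  At C: go left to U.
    U is a leaf — visit U.
  Visit C.
  At C: no right child.
Full in-order sequence: M, H, P, Q, S, Y, F, E, G, U, C.

S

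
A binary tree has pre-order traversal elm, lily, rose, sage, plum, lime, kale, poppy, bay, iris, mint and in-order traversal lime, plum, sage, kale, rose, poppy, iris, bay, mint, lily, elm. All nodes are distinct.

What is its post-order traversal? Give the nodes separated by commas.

The first element of pre-order is the root; it splits in-order into left and right subtrees.
Root elm: left subtree has 10 nodes {lime, plum, sage, kale, rose, poppy, iris, bay, mint, lily}, right has 0 { }.
  Root lily: left subtree has 9 nodes {lime, plum, sage, kale, rose, poppy, iris, bay, mint}, right has 0 { }.
    Root rose: left subtree has 4 nodes {lime, plum, sage, kale}, right has 4 {poppy, iris, bay, mint}.
      Root sage: left subtree has 2 nodes {lime, plum}, right has 1 {kale}.
        Root plum: left subtree has 1 node {lime}, right has 0 { }.
      Root poppy: left subtree has 0 nodes { }, right has 3 {iris, bay, mint}.
        Root bay: left subtree has 1 node {iris}, right has 1 {mint}.

lime, plum, kale, sage, iris, mint, bay, poppy, rose, lily, elm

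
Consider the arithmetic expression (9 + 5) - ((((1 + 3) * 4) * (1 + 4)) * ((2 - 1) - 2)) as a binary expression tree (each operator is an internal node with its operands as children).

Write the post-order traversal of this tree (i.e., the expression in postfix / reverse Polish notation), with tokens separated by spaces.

9 5 + 1 3 + 4 * 1 4 + * 2 1 - 2 - * -

Post-order on an expression tree gives postfix notation: for each operator, emit left operand, right operand, then the operator.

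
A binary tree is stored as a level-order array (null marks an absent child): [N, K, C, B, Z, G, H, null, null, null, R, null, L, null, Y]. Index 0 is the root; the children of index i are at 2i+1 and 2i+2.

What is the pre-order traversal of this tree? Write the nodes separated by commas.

Pre-order visits the node, then its left subtree, then its right subtree.
Visit N.
At N: go left to K.
  Visit K.
  At K: go left to B.
    B is a leaf — visit B.
  At K: go right to Z.
    Visit Z.
    At Z: no left child.
    At Z: go right to R.
      R is a leaf — visit R.
At N: go right to C.
  Visit C.
  At C: go left to G.
    Visit G.
    At G: no left child.
    At G: go right to L.
      L is a leaf — visit L.
  At C: go right to H.
    Visit H.
    At H: no left child.
    At H: go right to Y.
      Y is a leaf — visit Y.

N, K, B, Z, R, C, G, L, H, Y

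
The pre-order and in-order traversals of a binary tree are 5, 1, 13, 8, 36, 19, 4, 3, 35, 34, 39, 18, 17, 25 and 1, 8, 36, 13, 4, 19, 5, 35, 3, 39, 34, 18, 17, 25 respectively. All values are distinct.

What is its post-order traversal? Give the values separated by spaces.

36 8 4 19 13 1 35 39 25 17 18 34 3 5

The first element of pre-order is the root; it splits in-order into left and right subtrees.
Root 5: left subtree has 6 nodes {1, 8, 36, 13, 4, 19}, right has 7 {35, 3, 39, 34, 18, 17, 25}.
  Root 1: left subtree has 0 nodes { }, right has 5 {8, 36, 13, 4, 19}.
    Root 13: left subtree has 2 nodes {8, 36}, right has 2 {4, 19}.
      Root 8: left subtree has 0 nodes { }, right has 1 {36}.
      Root 19: left subtree has 1 node {4}, right has 0 { }.
  Root 3: left subtree has 1 node {35}, right has 5 {39, 34, 18, 17, 25}.
    Root 34: left subtree has 1 node {39}, right has 3 {18, 17, 25}.
      Root 18: left subtree has 0 nodes { }, right has 2 {17, 25}.
        Root 17: left subtree has 0 nodes { }, right has 1 {25}.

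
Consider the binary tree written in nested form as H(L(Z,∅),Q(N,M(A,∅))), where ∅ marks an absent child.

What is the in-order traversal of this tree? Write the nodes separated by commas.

In-order visits the left subtree, then the node, then the right subtree.
At H: go left to L.
  At L: go left to Z.
    Z is a leaf — visit Z.
  Visit L.
  At L: no right child.
Visit H.
At H: go right to Q.
  At Q: go left to N.
    N is a leaf — visit N.
  Visit Q.
  At Q: go right to M.
    At M: go left to A.
      A is a leaf — visit A.
    Visit M.
    At M: no right child.

Z, L, H, N, Q, A, M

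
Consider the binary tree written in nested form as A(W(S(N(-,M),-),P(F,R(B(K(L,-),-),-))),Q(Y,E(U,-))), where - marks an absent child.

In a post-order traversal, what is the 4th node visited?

F

Post-order visits the left subtree, then the right subtree, then the node.
At A: go left to W.
  At W: go left to S.
    At S: go left to N.
      At N: no left child.
      At N: go right to M.
        M is a leaf — visit M.
      Visit N.
    At S: no right child.
    Visit S.
  At W: go right to P.
    At P: go left to F.
      F is a leaf — visit F.
    At P: go right to R.
      At R: go left to B.
        At B: go left to K.
          At K: go left to L.
            L is a leaf — visit L.
          At K: no right child.
          Visit K.
        At B: no right child.
        Visit B.
      At R: no right child.
      Visit R.
    Visit P.
  Visit W.
At A: go right to Q.
  At Q: go left to Y.
    Y is a leaf — visit Y.
  At Q: go right to E.
    At E: go left to U.
      U is a leaf — visit U.
    At E: no right child.
    Visit E.
  Visit Q.
Visit A.
Full post-order sequence: M, N, S, F, L, K, B, R, P, W, Y, U, E, Q, A.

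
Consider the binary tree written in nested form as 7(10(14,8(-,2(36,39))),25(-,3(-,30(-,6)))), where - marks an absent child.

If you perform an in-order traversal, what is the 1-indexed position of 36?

In-order visits the left subtree, then the node, then the right subtree.
At 7: go left to 10.
  At 10: go left to 14.
    14 is a leaf — visit 14.
  Visit 10.
  At 10: go right to 8.
    At 8: no left child.
    Visit 8.
    At 8: go right to 2.
      At 2: go left to 36.
        36 is a leaf — visit 36.
      Visit 2.
      At 2: go right to 39.
        39 is a leaf — visit 39.
Visit 7.
At 7: go right to 25.
  At 25: no left child.
  Visit 25.
  At 25: go right to 3.
    At 3: no left child.
    Visit 3.
    At 3: go right to 30.
      At 30: no left child.
      Visit 30.
      At 30: go right to 6.
        6 is a leaf — visit 6.
Full in-order sequence: 14, 10, 8, 36, 2, 39, 7, 25, 3, 30, 6.

4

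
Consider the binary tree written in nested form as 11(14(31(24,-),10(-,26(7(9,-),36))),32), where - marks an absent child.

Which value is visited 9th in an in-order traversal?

11

In-order visits the left subtree, then the node, then the right subtree.
At 11: go left to 14.
  At 14: go left to 31.
    At 31: go left to 24.
      24 is a leaf — visit 24.
    Visit 31.
    At 31: no right child.
  Visit 14.
  At 14: go right to 10.
    At 10: no left child.
    Visit 10.
    At 10: go right to 26.
      At 26: go left to 7.
        At 7: go left to 9.
          9 is a leaf — visit 9.
        Visit 7.
        At 7: no right child.
      Visit 26.
      At 26: go right to 36.
        36 is a leaf — visit 36.
Visit 11.
At 11: go right to 32.
  32 is a leaf — visit 32.
Full in-order sequence: 24, 31, 14, 10, 9, 7, 26, 36, 11, 32.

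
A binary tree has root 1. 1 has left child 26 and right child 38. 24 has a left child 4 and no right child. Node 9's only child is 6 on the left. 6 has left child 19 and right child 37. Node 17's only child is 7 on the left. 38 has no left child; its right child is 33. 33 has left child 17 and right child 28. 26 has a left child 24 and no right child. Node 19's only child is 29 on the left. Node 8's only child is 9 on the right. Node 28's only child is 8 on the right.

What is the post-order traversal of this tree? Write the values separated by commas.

Post-order visits the left subtree, then the right subtree, then the node.
At 1: go left to 26.
  At 26: go left to 24.
    At 24: go left to 4.
      4 is a leaf — visit 4.
    At 24: no right child.
    Visit 24.
  At 26: no right child.
  Visit 26.
At 1: go right to 38.
  At 38: no left child.
  At 38: go right to 33.
    At 33: go left to 17.
      At 17: go left to 7.
        7 is a leaf — visit 7.
      At 17: no right child.
      Visit 17.
    At 33: go right to 28.
      At 28: no left child.
      At 28: go right to 8.
        At 8: no left child.
        At 8: go right to 9.
          At 9: go left to 6.
            At 6: go left to 19.
              At 19: go left to 29.
                29 is a leaf — visit 29.
              At 19: no right child.
              Visit 19.
            At 6: go right to 37.
              37 is a leaf — visit 37.
            Visit 6.
          At 9: no right child.
          Visit 9.
        Visit 8.
      Visit 28.
    Visit 33.
  Visit 38.
Visit 1.

4, 24, 26, 7, 17, 29, 19, 37, 6, 9, 8, 28, 33, 38, 1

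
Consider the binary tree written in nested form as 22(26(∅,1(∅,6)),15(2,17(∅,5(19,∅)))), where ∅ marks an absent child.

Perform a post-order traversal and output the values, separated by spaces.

Post-order visits the left subtree, then the right subtree, then the node.
At 22: go left to 26.
  At 26: no left child.
  At 26: go right to 1.
    At 1: no left child.
    At 1: go right to 6.
      6 is a leaf — visit 6.
    Visit 1.
  Visit 26.
At 22: go right to 15.
  At 15: go left to 2.
    2 is a leaf — visit 2.
  At 15: go right to 17.
    At 17: no left child.
    At 17: go right to 5.
      At 5: go left to 19.
        19 is a leaf — visit 19.
      At 5: no right child.
      Visit 5.
    Visit 17.
  Visit 15.
Visit 22.

6 1 26 2 19 5 17 15 22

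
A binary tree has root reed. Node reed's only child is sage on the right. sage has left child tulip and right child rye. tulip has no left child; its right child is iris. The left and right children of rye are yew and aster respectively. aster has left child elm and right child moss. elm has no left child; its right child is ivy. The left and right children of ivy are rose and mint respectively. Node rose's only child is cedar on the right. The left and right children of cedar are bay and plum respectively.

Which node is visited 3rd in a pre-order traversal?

tulip

Pre-order visits the node, then its left subtree, then its right subtree.
Visit reed.
At reed: no left child.
At reed: go right to sage.
  Visit sage.
  At sage: go left to tulip.
    Visit tulip.
    At tulip: no left child.
    At tulip: go right to iris.
      iris is a leaf — visit iris.
  At sage: go right to rye.
    Visit rye.
    At rye: go left to yew.
      yew is a leaf — visit yew.
    At rye: go right to aster.
      Visit aster.
      At aster: go left to elm.
        Visit elm.
        At elm: no left child.
        At elm: go right to ivy.
          Visit ivy.
          At ivy: go left to rose.
            Visit rose.
            At rose: no left child.
            At rose: go right to cedar.
              Visit cedar.
              At cedar: go left to bay.
                bay is a leaf — visit bay.
              At cedar: go right to plum.
                plum is a leaf — visit plum.
          At ivy: go right to mint.
            mint is a leaf — visit mint.
      At aster: go right to moss.
        moss is a leaf — visit moss.
Full pre-order sequence: reed, sage, tulip, iris, rye, yew, aster, elm, ivy, rose, cedar, bay, plum, mint, moss.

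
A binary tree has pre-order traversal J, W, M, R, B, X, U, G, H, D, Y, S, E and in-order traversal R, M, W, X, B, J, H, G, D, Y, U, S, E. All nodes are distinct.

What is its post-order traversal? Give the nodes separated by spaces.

R M X B W H Y D G E S U J

The first element of pre-order is the root; it splits in-order into left and right subtrees.
Root J: left subtree has 5 nodes {R, M, W, X, B}, right has 7 {H, G, D, Y, U, S, E}.
  Root W: left subtree has 2 nodes {R, M}, right has 2 {X, B}.
    Root M: left subtree has 1 node {R}, right has 0 { }.
    Root B: left subtree has 1 node {X}, right has 0 { }.
  Root U: left subtree has 4 nodes {H, G, D, Y}, right has 2 {S, E}.
    Root G: left subtree has 1 node {H}, right has 2 {D, Y}.
      Root D: left subtree has 0 nodes { }, right has 1 {Y}.
    Root S: left subtree has 0 nodes { }, right has 1 {E}.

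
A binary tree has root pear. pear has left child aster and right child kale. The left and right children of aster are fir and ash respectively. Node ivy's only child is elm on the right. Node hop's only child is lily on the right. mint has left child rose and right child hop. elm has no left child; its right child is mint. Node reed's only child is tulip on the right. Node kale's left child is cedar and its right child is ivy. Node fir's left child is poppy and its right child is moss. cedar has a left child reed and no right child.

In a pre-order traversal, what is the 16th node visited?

Pre-order visits the node, then its left subtree, then its right subtree.
Visit pear.
At pear: go left to aster.
  Visit aster.
  At aster: go left to fir.
    Visit fir.
    At fir: go left to poppy.
      poppy is a leaf — visit poppy.
    At fir: go right to moss.
      moss is a leaf — visit moss.
  At aster: go right to ash.
    ash is a leaf — visit ash.
At pear: go right to kale.
  Visit kale.
  At kale: go left to cedar.
    Visit cedar.
    At cedar: go left to reed.
      Visit reed.
      At reed: no left child.
      At reed: go right to tulip.
        tulip is a leaf — visit tulip.
    At cedar: no right child.
  At kale: go right to ivy.
    Visit ivy.
    At ivy: no left child.
    At ivy: go right to elm.
      Visit elm.
      At elm: no left child.
      At elm: go right to mint.
        Visit mint.
        At mint: go left to rose.
          rose is a leaf — visit rose.
        At mint: go right to hop.
          Visit hop.
          At hop: no left child.
          At hop: go right to lily.
            lily is a leaf — visit lily.
Full pre-order sequence: pear, aster, fir, poppy, moss, ash, kale, cedar, reed, tulip, ivy, elm, mint, rose, hop, lily.

lily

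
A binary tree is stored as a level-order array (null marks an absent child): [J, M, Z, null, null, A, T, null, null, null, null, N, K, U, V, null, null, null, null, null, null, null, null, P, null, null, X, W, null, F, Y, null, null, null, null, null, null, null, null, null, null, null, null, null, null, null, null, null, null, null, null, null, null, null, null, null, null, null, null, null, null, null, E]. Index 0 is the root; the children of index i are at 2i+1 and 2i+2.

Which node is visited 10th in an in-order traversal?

In-order visits the left subtree, then the node, then the right subtree.
At J: go left to M.
  M is a leaf — visit M.
Visit J.
At J: go right to Z.
  At Z: go left to A.
    At A: go left to N.
      At N: go left to P.
        P is a leaf — visit P.
      Visit N.
      At N: no right child.
    Visit A.
    At A: go right to K.
      At K: no left child.
      Visit K.
      At K: go right to X.
        X is a leaf — visit X.
  Visit Z.
  At Z: go right to T.
    At T: go left to U.
      At U: go left to W.
        W is a leaf — visit W.
      Visit U.
      At U: no right child.
    Visit T.
    At T: go right to V.
      At V: go left to F.
        F is a leaf — visit F.
      Visit V.
      At V: go right to Y.
        At Y: no left child.
        Visit Y.
        At Y: go right to E.
          E is a leaf — visit E.
Full in-order sequence: M, J, P, N, A, K, X, Z, W, U, T, F, V, Y, E.

U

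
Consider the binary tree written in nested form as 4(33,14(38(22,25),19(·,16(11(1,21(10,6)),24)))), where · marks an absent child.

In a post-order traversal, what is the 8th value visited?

21

Post-order visits the left subtree, then the right subtree, then the node.
At 4: go left to 33.
  33 is a leaf — visit 33.
At 4: go right to 14.
  At 14: go left to 38.
    At 38: go left to 22.
      22 is a leaf — visit 22.
    At 38: go right to 25.
      25 is a leaf — visit 25.
    Visit 38.
  At 14: go right to 19.
    At 19: no left child.
    At 19: go right to 16.
      At 16: go left to 11.
        At 11: go left to 1.
          1 is a leaf — visit 1.
        At 11: go right to 21.
          At 21: go left to 10.
            10 is a leaf — visit 10.
          At 21: go right to 6.
            6 is a leaf — visit 6.
          Visit 21.
        Visit 11.
      At 16: go right to 24.
        24 is a leaf — visit 24.
      Visit 16.
    Visit 19.
  Visit 14.
Visit 4.
Full post-order sequence: 33, 22, 25, 38, 1, 10, 6, 21, 11, 24, 16, 19, 14, 4.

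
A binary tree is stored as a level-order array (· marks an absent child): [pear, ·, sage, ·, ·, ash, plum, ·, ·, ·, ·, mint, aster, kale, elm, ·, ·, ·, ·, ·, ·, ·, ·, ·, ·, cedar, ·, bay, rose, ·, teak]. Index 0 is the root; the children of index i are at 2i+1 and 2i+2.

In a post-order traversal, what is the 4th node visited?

ash

Post-order visits the left subtree, then the right subtree, then the node.
At pear: no left child.
At pear: go right to sage.
  At sage: go left to ash.
    At ash: go left to mint.
      mint is a leaf — visit mint.
    At ash: go right to aster.
      At aster: go left to cedar.
        cedar is a leaf — visit cedar.
      At aster: no right child.
      Visit aster.
    Visit ash.
  At sage: go right to plum.
    At plum: go left to kale.
      At kale: go left to bay.
        bay is a leaf — visit bay.
      At kale: go right to rose.
        rose is a leaf — visit rose.
      Visit kale.
    At plum: go right to elm.
      At elm: no left child.
      At elm: go right to teak.
        teak is a leaf — visit teak.
      Visit elm.
    Visit plum.
  Visit sage.
Visit pear.
Full post-order sequence: mint, cedar, aster, ash, bay, rose, kale, teak, elm, plum, sage, pear.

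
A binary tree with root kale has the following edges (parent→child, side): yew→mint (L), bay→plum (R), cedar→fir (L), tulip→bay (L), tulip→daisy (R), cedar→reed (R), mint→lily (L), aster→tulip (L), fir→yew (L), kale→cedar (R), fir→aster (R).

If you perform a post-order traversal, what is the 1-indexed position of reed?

Post-order visits the left subtree, then the right subtree, then the node.
At kale: no left child.
At kale: go right to cedar.
  At cedar: go left to fir.
    At fir: go left to yew.
      At yew: go left to mint.
        At mint: go left to lily.
          lily is a leaf — visit lily.
        At mint: no right child.
        Visit mint.
      At yew: no right child.
      Visit yew.
    At fir: go right to aster.
      At aster: go left to tulip.
        At tulip: go left to bay.
          At bay: no left child.
          At bay: go right to plum.
            plum is a leaf — visit plum.
          Visit bay.
        At tulip: go right to daisy.
          daisy is a leaf — visit daisy.
        Visit tulip.
      At aster: no right child.
      Visit aster.
    Visit fir.
  At cedar: go right to reed.
    reed is a leaf — visit reed.
  Visit cedar.
Visit kale.
Full post-order sequence: lily, mint, yew, plum, bay, daisy, tulip, aster, fir, reed, cedar, kale.

10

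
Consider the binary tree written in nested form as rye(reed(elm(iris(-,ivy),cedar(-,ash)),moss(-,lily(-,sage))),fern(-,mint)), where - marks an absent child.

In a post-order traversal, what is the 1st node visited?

ivy

Post-order visits the left subtree, then the right subtree, then the node.
At rye: go left to reed.
  At reed: go left to elm.
    At elm: go left to iris.
      At iris: no left child.
      At iris: go right to ivy.
        ivy is a leaf — visit ivy.
      Visit iris.
    At elm: go right to cedar.
      At cedar: no left child.
      At cedar: go right to ash.
        ash is a leaf — visit ash.
      Visit cedar.
    Visit elm.
  At reed: go right to moss.
    At moss: no left child.
    At moss: go right to lily.
      At lily: no left child.
      At lily: go right to sage.
        sage is a leaf — visit sage.
      Visit lily.
    Visit moss.
  Visit reed.
At rye: go right to fern.
  At fern: no left child.
  At fern: go right to mint.
    mint is a leaf — visit mint.
  Visit fern.
Visit rye.
Full post-order sequence: ivy, iris, ash, cedar, elm, sage, lily, moss, reed, mint, fern, rye.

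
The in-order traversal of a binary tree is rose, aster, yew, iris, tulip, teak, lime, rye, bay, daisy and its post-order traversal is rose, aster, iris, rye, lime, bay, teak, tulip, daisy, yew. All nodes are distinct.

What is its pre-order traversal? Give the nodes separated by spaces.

The last element of post-order is the root; it splits in-order into left and right subtrees.
Root yew: left subtree has 2 nodes {rose, aster}, right has 7 {iris, tulip, teak, lime, rye, bay, daisy}.
  Root aster: left subtree has 1 node {rose}, right has 0 { }.
  Root daisy: left subtree has 6 nodes {iris, tulip, teak, lime, rye, bay}, right has 0 { }.
    Root tulip: left subtree has 1 node {iris}, right has 4 {teak, lime, rye, bay}.
      Root teak: left subtree has 0 nodes { }, right has 3 {lime, rye, bay}.
        Root bay: left subtree has 2 nodes {lime, rye}, right has 0 { }.
          Root lime: left subtree has 0 nodes { }, right has 1 {rye}.

yew aster rose daisy tulip iris teak bay lime rye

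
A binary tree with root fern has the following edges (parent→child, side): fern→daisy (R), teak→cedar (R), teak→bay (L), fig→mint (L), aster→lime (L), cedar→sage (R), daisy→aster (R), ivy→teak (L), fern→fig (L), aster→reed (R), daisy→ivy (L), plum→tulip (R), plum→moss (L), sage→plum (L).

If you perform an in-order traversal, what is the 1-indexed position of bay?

In-order visits the left subtree, then the node, then the right subtree.
At fern: go left to fig.
  At fig: go left to mint.
    mint is a leaf — visit mint.
  Visit fig.
  At fig: no right child.
Visit fern.
At fern: go right to daisy.
  At daisy: go left to ivy.
    At ivy: go left to teak.
      At teak: go left to bay.
        bay is a leaf — visit bay.
      Visit teak.
      At teak: go right to cedar.
        At cedar: no left child.
        Visit cedar.
        At cedar: go right to sage.
          At sage: go left to plum.
            At plum: go left to moss.
              moss is a leaf — visit moss.
            Visit plum.
            At plum: go right to tulip.
              tulip is a leaf — visit tulip.
          Visit sage.
          At sage: no right child.
    Visit ivy.
    At ivy: no right child.
  Visit daisy.
  At daisy: go right to aster.
    At aster: go left to lime.
      lime is a leaf — visit lime.
    Visit aster.
    At aster: go right to reed.
      reed is a leaf — visit reed.
Full in-order sequence: mint, fig, fern, bay, teak, cedar, moss, plum, tulip, sage, ivy, daisy, lime, aster, reed.

4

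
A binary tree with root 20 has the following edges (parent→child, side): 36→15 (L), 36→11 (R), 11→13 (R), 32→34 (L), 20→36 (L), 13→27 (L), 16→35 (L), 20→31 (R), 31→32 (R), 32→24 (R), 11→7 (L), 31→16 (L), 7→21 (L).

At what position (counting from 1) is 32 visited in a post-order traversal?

Post-order visits the left subtree, then the right subtree, then the node.
At 20: go left to 36.
  At 36: go left to 15.
    15 is a leaf — visit 15.
  At 36: go right to 11.
    At 11: go left to 7.
      At 7: go left to 21.
        21 is a leaf — visit 21.
      At 7: no right child.
      Visit 7.
    At 11: go right to 13.
      At 13: go left to 27.
        27 is a leaf — visit 27.
      At 13: no right child.
      Visit 13.
    Visit 11.
  Visit 36.
At 20: go right to 31.
  At 31: go left to 16.
    At 16: go left to 35.
      35 is a leaf — visit 35.
    At 16: no right child.
    Visit 16.
  At 31: go right to 32.
    At 32: go left to 34.
      34 is a leaf — visit 34.
    At 32: go right to 24.
      24 is a leaf — visit 24.
    Visit 32.
  Visit 31.
Visit 20.
Full post-order sequence: 15, 21, 7, 27, 13, 11, 36, 35, 16, 34, 24, 32, 31, 20.

12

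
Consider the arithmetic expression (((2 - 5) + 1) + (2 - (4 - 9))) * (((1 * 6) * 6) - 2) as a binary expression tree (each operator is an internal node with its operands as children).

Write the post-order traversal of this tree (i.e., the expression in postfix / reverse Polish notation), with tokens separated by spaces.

Post-order on an expression tree gives postfix notation: for each operator, emit left operand, right operand, then the operator.

2 5 - 1 + 2 4 9 - - + 1 6 * 6 * 2 - *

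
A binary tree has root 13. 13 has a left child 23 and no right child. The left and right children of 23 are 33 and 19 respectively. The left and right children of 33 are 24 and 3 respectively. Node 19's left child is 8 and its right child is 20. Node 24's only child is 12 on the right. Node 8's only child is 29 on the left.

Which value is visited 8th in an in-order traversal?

19

In-order visits the left subtree, then the node, then the right subtree.
At 13: go left to 23.
  At 23: go left to 33.
    At 33: go left to 24.
      At 24: no left child.
      Visit 24.
      At 24: go right to 12.
        12 is a leaf — visit 12.
    Visit 33.
    At 33: go right to 3.
      3 is a leaf — visit 3.
  Visit 23.
  At 23: go right to 19.
    At 19: go left to 8.
      At 8: go left to 29.
        29 is a leaf — visit 29.
      Visit 8.
      At 8: no right child.
    Visit 19.
    At 19: go right to 20.
      20 is a leaf — visit 20.
Visit 13.
At 13: no right child.
Full in-order sequence: 24, 12, 33, 3, 23, 29, 8, 19, 20, 13.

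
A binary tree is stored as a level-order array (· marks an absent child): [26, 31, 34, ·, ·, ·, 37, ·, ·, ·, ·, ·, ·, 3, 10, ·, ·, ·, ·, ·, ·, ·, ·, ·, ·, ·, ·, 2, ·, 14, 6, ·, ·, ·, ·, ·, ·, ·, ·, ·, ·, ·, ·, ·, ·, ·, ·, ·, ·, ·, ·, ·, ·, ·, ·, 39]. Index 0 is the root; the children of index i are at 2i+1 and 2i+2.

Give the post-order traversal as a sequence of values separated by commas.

31, 39, 2, 3, 14, 6, 10, 37, 34, 26

Post-order visits the left subtree, then the right subtree, then the node.
At 26: go left to 31.
  31 is a leaf — visit 31.
At 26: go right to 34.
  At 34: no left child.
  At 34: go right to 37.
    At 37: go left to 3.
      At 3: go left to 2.
        At 2: go left to 39.
          39 is a leaf — visit 39.
        At 2: no right child.
        Visit 2.
      At 3: no right child.
      Visit 3.
    At 37: go right to 10.
      At 10: go left to 14.
        14 is a leaf — visit 14.
      At 10: go right to 6.
        6 is a leaf — visit 6.
      Visit 10.
    Visit 37.
  Visit 34.
Visit 26.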